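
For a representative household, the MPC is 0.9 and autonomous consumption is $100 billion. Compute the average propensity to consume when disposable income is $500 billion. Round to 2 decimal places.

APC = 1.10

C = 100 + 0.9(500) = 550
APC = C/Y = 550/500 = 1.10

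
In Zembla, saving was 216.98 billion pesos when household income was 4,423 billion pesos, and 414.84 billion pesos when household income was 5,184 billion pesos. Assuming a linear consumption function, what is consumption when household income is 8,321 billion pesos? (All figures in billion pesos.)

C = 7090.54

MPS = ΔS/ΔY = (414.84 − 216.98)/(5184 − 4423) = 197.86/761 = 0.26
MPC = 1 − MPS = 0.74
Autonomous saving = 216.98 − 0.26(4423) = -933, so a = 933
C = 933 + 0.74(8321) = 933 + 6157.54 = 7090.54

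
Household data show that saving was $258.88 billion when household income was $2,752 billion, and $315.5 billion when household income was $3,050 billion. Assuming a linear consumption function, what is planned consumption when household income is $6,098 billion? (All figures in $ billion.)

MPS = ΔS/ΔY = (315.5 − 258.88)/(3050 − 2752) = 56.62/298 = 0.19
MPC = 1 − MPS = 0.81
Autonomous saving = 258.88 − 0.19(2752) = -264, so a = 264
C = 264 + 0.81(6098) = 264 + 4939.38 = 5203.38

C = 5203.38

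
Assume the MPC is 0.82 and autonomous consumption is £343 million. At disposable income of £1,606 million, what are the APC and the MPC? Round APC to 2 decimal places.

MPC = 0.82 (the slope of the consumption function)
C = 343 + 0.82(1606) = 1659.92, so APC = 1659.92/1606 = 1.03

APC = 1.03; MPC = 0.82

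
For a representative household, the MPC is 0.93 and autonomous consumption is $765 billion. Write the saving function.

S = Y − C = Y − (765 + 0.93Y) = -765 + (1 − 0.93)Y

S = -765 + 0.07Y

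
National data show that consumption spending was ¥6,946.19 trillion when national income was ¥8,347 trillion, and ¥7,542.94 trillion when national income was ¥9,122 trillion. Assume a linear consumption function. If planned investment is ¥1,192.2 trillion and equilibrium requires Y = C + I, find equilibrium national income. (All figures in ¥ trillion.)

MPC = (7542.94 − 6946.19)/(9122 − 8347) = 596.75/775 = 0.77
a = 6946.19 − 0.77(8347) = 519
Equilibrium: Y = 519 + 0.77Y + 1192.2
0.23Y = 1711.2, so Y = 1711.2/0.23 = 7440

Y = 7440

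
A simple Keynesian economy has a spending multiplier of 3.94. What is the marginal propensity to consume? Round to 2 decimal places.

k = 1/(1 − MPC), so 1 − MPC = 1/k = 1/3.94 = 0.2538
MPC = 1 − 0.2538 = 0.75

MPC = 0.75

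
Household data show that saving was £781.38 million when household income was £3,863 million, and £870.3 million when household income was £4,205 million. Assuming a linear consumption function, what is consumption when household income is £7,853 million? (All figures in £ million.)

MPS = ΔS/ΔY = (870.3 − 781.38)/(4205 − 3863) = 88.92/342 = 0.26
MPC = 1 − MPS = 0.74
Autonomous saving = 781.38 − 0.26(3863) = -223, so a = 223
C = 223 + 0.74(7853) = 223 + 5811.22 = 6034.22

C = 6034.22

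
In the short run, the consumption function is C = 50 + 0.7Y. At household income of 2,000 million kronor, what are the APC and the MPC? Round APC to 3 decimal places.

MPC = 0.7 (the slope of the consumption function)
C = 50 + 0.7(2000) = 1450, so APC = 1450/2000 = 0.725

APC = 0.725; MPC = 0.7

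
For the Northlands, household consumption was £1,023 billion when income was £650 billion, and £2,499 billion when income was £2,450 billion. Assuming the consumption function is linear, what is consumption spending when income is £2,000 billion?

C = 2130

MPC = (2499 − 1023)/(2450 − 650) = 1476/1800 = 0.82
a = 1023 − 0.82(650) = 1023 − 533 = 490
C = 490 + 0.82(2000) = 490 + 1640 = 2130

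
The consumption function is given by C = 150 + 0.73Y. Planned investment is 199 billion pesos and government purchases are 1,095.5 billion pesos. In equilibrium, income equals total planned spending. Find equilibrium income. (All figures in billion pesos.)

Y = 5350

Y = C + I + G = 150 + 0.73Y + 199 + 1095.5
Y − 0.73Y = 1444.5
0.27Y = 1444.5, so Y = 1444.5/0.27 = 5350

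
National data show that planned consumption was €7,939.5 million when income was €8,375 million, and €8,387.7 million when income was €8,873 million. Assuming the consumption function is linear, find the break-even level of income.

MPC = (8387.7 − 7939.5)/(8873 − 8375) = 448.2/498 = 0.9
a = 7939.5 − 0.9(8375) = 7939.5 − 7537.5 = 402
Break-even: Y = a/(1−MPC) = 402/0.1 = 4020

Y = 4020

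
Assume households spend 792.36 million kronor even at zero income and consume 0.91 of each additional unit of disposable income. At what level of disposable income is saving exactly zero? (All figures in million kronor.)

At break-even, C = Y: 792.36 + 0.91Y = Y
0.09Y = 792.36, so Y = 792.36/0.09 = 8804

Y = 8804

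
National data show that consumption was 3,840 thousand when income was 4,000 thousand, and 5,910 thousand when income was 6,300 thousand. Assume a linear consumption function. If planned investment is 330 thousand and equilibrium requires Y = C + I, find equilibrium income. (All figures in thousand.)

MPC = (5910 − 3840)/(6300 − 4000) = 2070/2300 = 0.9
a = 3840 − 0.9(4000) = 240
Equilibrium: Y = 240 + 0.9Y + 330
0.1Y = 570, so Y = 570/0.1 = 5700

Y = 5700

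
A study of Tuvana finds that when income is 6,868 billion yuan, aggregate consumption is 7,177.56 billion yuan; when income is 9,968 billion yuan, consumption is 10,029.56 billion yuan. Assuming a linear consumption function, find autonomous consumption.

a = 859

MPC = ΔC/ΔY = (10029.56 − 7177.56)/(9968 − 6868) = 2852/3100 = 0.92
a = C − MPC·Y = 7177.56 − 0.92(6868) = 7177.56 − 6318.56 = 859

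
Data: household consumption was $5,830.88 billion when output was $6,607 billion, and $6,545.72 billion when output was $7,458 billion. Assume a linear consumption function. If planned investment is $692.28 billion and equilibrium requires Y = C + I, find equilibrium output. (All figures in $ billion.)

MPC = (6545.72 − 5830.88)/(7458 − 6607) = 714.84/851 = 0.84
a = 5830.88 − 0.84(6607) = 281
Equilibrium: Y = 281 + 0.84Y + 692.28
0.16Y = 973.28, so Y = 973.28/0.16 = 6083

Y = 6083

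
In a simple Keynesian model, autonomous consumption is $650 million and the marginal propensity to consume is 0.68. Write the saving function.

S = -650 + 0.32Y

S = Y − C = Y − (650 + 0.68Y) = -650 + (1 − 0.68)Y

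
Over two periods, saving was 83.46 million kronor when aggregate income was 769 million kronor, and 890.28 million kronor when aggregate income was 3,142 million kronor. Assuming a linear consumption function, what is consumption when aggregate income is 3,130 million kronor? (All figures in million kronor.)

C = 2243.8

MPS = ΔS/ΔY = (890.28 − 83.46)/(3142 − 769) = 806.82/2373 = 0.34
MPC = 1 − MPS = 0.66
Autonomous saving = 83.46 − 0.34(769) = -178, so a = 178
C = 178 + 0.66(3130) = 178 + 2065.8 = 2243.8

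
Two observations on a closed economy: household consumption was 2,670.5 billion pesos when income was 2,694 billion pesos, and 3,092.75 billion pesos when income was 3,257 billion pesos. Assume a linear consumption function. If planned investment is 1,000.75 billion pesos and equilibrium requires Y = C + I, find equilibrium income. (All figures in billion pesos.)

Y = 6603

MPC = (3092.75 − 2670.5)/(3257 − 2694) = 422.25/563 = 0.75
a = 2670.5 − 0.75(2694) = 650
Equilibrium: Y = 650 + 0.75Y + 1000.75
0.25Y = 1650.75, so Y = 1650.75/0.25 = 6603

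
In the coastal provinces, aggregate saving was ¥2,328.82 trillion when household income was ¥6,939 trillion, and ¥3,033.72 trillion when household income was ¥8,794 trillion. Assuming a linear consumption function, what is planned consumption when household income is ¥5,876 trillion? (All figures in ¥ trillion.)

C = 3951.12

MPS = ΔS/ΔY = (3033.72 − 2328.82)/(8794 − 6939) = 704.9/1855 = 0.38
MPC = 1 − MPS = 0.62
Autonomous saving = 2328.82 − 0.38(6939) = -308, so a = 308
C = 308 + 0.62(5876) = 308 + 3643.12 = 3951.12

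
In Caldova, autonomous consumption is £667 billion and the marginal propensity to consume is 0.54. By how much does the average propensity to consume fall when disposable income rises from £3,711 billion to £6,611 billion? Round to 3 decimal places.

ΔAPC = 0.079

At Y = 3711: C = 667 + 0.54(3711) = 2670.94, APC = 2670.94/3711 = 0.7197
At Y = 6611: C = 4236.94, APC = 4236.94/6611 = 0.6409
Fall in APC = 0.7197 − 0.6409 = 0.0788 ≈ 0.079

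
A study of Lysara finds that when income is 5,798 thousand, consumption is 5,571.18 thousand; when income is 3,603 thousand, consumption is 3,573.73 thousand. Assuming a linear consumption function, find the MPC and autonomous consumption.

MPC = 0.91; a = 295

MPC = ΔC/ΔY = (5571.18 − 3573.73)/(5798 − 3603) = 1997.45/2195 = 0.91
a = C − MPC·Y = 3573.73 − 0.91(3603) = 3573.73 − 3278.73 = 295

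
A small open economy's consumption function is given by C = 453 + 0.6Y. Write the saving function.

S = -453 + 0.4Y

S = Y − C = Y − (453 + 0.6Y) = -453 + (1 − 0.6)Y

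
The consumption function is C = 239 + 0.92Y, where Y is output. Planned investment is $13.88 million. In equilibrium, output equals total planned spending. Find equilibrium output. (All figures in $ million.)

Y = 3161

Y = C + I = 239 + 0.92Y + 13.88
Y − 0.92Y = 252.88
0.08Y = 252.88, so Y = 252.88/0.08 = 3161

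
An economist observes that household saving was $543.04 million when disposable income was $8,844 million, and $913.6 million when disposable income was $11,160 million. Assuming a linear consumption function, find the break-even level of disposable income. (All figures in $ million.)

Y = 5450

MPS = ΔS/ΔY = (913.6 − 543.04)/(11160 − 8844) = 370.56/2316 = 0.16
MPC = 1 − MPS = 0.84
From S(8844) = 543.04: −a + 0.16(8844) = 543.04, so a = 1415.04 − 543.04 = 872
Break-even (S = 0): Y = a/MPS = 872/0.16 = 5450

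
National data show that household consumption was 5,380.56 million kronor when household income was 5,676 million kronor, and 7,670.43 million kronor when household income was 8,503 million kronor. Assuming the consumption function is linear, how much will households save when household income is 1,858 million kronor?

MPC = (7670.43 − 5380.56)/(8503 − 5676) = 2289.87/2827 = 0.81
a = 5380.56 − 0.81(5676) = 5380.56 − 4597.56 = 783
C = 783 + 0.81(1858) = 2287.98
S = 1858 − 2287.98 = -429.98

S = -429.98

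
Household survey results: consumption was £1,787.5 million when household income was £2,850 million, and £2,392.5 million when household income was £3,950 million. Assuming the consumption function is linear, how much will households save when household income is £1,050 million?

S = 252.5

MPC = (2392.5 − 1787.5)/(3950 − 2850) = 605/1100 = 0.55
a = 1787.5 − 0.55(2850) = 1787.5 − 1567.5 = 220
C = 220 + 0.55(1050) = 797.5
S = 1050 − 797.5 = 252.5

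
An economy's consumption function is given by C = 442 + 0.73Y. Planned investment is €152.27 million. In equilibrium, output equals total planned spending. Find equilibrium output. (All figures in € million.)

Y = C + I = 442 + 0.73Y + 152.27
Y − 0.73Y = 594.27
0.27Y = 594.27, so Y = 594.27/0.27 = 2201

Y = 2201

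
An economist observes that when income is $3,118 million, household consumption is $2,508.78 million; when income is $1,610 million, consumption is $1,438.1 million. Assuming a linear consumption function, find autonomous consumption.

a = 295

MPC = ΔC/ΔY = (2508.78 − 1438.1)/(3118 − 1610) = 1070.68/1508 = 0.71
a = C − MPC·Y = 1438.1 − 0.71(1610) = 1438.1 − 1143.1 = 295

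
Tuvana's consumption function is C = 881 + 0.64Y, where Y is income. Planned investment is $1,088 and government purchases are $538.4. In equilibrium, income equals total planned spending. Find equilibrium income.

Y = C + I + G = 881 + 0.64Y + 1088 + 538.4
Y − 0.64Y = 2507.4
0.36Y = 2507.4, so Y = 2507.4/0.36 = 6965

Y = 6965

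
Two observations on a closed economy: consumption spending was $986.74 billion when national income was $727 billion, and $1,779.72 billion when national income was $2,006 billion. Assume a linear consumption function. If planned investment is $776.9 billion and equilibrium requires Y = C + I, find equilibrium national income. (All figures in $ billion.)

Y = 3455

MPC = (1779.72 − 986.74)/(2006 − 727) = 792.98/1279 = 0.62
a = 986.74 − 0.62(727) = 536
Equilibrium: Y = 536 + 0.62Y + 776.9
0.38Y = 1312.9, so Y = 1312.9/0.38 = 3455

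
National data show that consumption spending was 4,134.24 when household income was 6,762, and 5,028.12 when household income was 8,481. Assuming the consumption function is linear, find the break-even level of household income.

Y = 1287.5

MPC = (5028.12 − 4134.24)/(8481 − 6762) = 893.88/1719 = 0.52
a = 4134.24 − 0.52(6762) = 4134.24 − 3516.24 = 618
Break-even: Y = a/(1−MPC) = 618/0.48 = 1287.5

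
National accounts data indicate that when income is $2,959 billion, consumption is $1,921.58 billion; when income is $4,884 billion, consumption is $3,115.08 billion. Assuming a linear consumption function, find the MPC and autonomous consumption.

MPC = 0.62; a = 87

MPC = ΔC/ΔY = (3115.08 − 1921.58)/(4884 − 2959) = 1193.5/1925 = 0.62
a = C − MPC·Y = 1921.58 − 0.62(2959) = 1921.58 − 1834.58 = 87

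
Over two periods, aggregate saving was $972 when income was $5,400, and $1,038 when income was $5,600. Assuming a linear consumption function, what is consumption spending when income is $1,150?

C = 1580.5

MPS = ΔS/ΔY = (1038 − 972)/(5600 − 5400) = 66/200 = 0.33
MPC = 1 − MPS = 0.67
Autonomous saving = 972 − 0.33(5400) = -810, so a = 810
C = 810 + 0.67(1150) = 810 + 770.5 = 1580.5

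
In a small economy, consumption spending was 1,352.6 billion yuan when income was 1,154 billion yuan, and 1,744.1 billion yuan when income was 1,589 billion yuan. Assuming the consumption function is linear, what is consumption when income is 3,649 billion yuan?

MPC = (1744.1 − 1352.6)/(1589 − 1154) = 391.5/435 = 0.9
a = 1352.6 − 0.9(1154) = 1352.6 − 1038.6 = 314
C = 314 + 0.9(3649) = 314 + 3284.1 = 3598.1

C = 3598.1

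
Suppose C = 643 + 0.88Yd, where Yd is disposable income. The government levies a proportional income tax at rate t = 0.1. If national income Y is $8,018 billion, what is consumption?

Yd = (1 − 0.1)(8018) = 0.9(8018) = 7216.2
C = 643 + 0.88(7216.2) = 643 + 6350.256 = 6993.256

C = 6993.256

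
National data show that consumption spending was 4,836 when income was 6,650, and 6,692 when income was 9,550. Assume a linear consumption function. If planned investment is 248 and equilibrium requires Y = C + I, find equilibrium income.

Y = 2300

MPC = (6692 − 4836)/(9550 − 6650) = 1856/2900 = 0.64
a = 4836 − 0.64(6650) = 580
Equilibrium: Y = 580 + 0.64Y + 248
0.36Y = 828, so Y = 828/0.36 = 2300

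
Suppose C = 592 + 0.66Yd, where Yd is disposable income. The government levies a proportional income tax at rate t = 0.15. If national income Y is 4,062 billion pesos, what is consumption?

C = 2870.782

Yd = (1 − 0.15)(4062) = 0.85(4062) = 3452.7
C = 592 + 0.66(3452.7) = 592 + 2278.782 = 2870.782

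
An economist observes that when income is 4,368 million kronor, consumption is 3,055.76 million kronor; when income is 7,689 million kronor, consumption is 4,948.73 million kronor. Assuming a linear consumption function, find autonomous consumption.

MPC = ΔC/ΔY = (4948.73 − 3055.76)/(7689 − 4368) = 1892.97/3321 = 0.57
a = C − MPC·Y = 3055.76 − 0.57(4368) = 3055.76 − 2489.76 = 566

a = 566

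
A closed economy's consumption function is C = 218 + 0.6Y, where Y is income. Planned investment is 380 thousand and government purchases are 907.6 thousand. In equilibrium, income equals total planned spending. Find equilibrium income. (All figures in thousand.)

Y = C + I + G = 218 + 0.6Y + 380 + 907.6
Y − 0.6Y = 1505.6
0.4Y = 1505.6, so Y = 1505.6/0.4 = 3764

Y = 3764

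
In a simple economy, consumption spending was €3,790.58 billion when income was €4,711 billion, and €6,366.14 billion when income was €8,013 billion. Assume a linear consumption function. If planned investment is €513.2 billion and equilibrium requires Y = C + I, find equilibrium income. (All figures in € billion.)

MPC = (6366.14 − 3790.58)/(8013 − 4711) = 2575.56/3302 = 0.78
a = 3790.58 − 0.78(4711) = 116
Equilibrium: Y = 116 + 0.78Y + 513.2
0.22Y = 629.2, so Y = 629.2/0.22 = 2860

Y = 2860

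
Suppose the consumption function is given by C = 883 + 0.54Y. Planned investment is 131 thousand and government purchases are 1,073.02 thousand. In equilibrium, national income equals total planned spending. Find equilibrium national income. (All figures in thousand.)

Y = C + I + G = 883 + 0.54Y + 131 + 1073.02
Y − 0.54Y = 2087.02
0.46Y = 2087.02, so Y = 2087.02/0.46 = 4537

Y = 4537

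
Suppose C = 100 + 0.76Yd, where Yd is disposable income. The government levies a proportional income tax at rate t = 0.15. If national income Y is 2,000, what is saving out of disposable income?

S = 308

Yd = (1 − 0.15)(2000) = 0.85(2000) = 1700
C = 100 + 0.76(1700) = 100 + 1292 = 1392
S = Yd − C = 1700 − 1392 = 308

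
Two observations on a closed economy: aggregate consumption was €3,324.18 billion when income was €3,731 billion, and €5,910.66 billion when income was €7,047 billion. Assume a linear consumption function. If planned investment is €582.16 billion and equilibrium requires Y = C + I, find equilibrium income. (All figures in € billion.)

MPC = (5910.66 − 3324.18)/(7047 − 3731) = 2586.48/3316 = 0.78
a = 3324.18 − 0.78(3731) = 414
Equilibrium: Y = 414 + 0.78Y + 582.16
0.22Y = 996.16, so Y = 996.16/0.22 = 4528

Y = 4528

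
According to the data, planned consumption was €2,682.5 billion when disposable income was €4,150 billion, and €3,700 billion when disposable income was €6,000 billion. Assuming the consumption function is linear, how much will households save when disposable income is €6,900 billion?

MPC = (3700 − 2682.5)/(6000 − 4150) = 1017.5/1850 = 0.55
a = 2682.5 − 0.55(4150) = 2682.5 − 2282.5 = 400
C = 400 + 0.55(6900) = 4195
S = 6900 − 4195 = 2705

S = 2705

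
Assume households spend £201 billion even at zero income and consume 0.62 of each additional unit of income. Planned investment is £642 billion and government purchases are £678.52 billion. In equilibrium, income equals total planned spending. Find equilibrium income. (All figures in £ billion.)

Y = 4004

Y = C + I + G = 201 + 0.62Y + 642 + 678.52
Y − 0.62Y = 1521.52
0.38Y = 1521.52, so Y = 1521.52/0.38 = 4004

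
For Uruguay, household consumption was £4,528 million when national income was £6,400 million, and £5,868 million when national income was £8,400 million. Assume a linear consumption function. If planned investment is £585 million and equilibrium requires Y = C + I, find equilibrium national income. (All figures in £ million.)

Y = 2500

MPC = (5868 − 4528)/(8400 − 6400) = 1340/2000 = 0.67
a = 4528 − 0.67(6400) = 240
Equilibrium: Y = 240 + 0.67Y + 585
0.33Y = 825, so Y = 825/0.33 = 2500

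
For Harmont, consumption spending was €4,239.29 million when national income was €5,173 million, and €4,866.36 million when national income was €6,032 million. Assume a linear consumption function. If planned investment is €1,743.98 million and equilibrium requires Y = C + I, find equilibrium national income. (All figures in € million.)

Y = 8174

MPC = (4866.36 − 4239.29)/(6032 − 5173) = 627.07/859 = 0.73
a = 4239.29 − 0.73(5173) = 463
Equilibrium: Y = 463 + 0.73Y + 1743.98
0.27Y = 2206.98, so Y = 2206.98/0.27 = 8174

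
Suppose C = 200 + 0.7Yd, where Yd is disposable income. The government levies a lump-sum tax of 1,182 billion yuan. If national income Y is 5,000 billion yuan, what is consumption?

C = 2872.6

Yd = Y − T = 5000 − 1182 = 3818
C = 200 + 0.7(3818) = 200 + 2672.6 = 2872.6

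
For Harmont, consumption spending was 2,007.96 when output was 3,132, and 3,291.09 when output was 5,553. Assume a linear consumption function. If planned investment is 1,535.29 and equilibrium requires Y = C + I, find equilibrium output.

MPC = (3291.09 − 2007.96)/(5553 − 3132) = 1283.13/2421 = 0.53
a = 2007.96 − 0.53(3132) = 348
Equilibrium: Y = 348 + 0.53Y + 1535.29
0.47Y = 1883.29, so Y = 1883.29/0.47 = 4007

Y = 4007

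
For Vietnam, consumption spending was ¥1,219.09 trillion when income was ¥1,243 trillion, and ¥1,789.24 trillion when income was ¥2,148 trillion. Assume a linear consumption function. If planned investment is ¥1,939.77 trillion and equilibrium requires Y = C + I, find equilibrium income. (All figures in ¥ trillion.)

MPC = (1789.24 − 1219.09)/(2148 − 1243) = 570.15/905 = 0.63
a = 1219.09 − 0.63(1243) = 436
Equilibrium: Y = 436 + 0.63Y + 1939.77
0.37Y = 2375.77, so Y = 2375.77/0.37 = 6421

Y = 6421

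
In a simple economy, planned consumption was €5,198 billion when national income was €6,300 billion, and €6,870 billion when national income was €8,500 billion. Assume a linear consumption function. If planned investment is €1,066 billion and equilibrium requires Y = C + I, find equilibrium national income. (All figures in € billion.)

Y = 6150

MPC = (6870 − 5198)/(8500 − 6300) = 1672/2200 = 0.76
a = 5198 − 0.76(6300) = 410
Equilibrium: Y = 410 + 0.76Y + 1066
0.24Y = 1476, so Y = 1476/0.24 = 6150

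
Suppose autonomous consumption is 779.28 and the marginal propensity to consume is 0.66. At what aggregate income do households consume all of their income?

At break-even, C = Y: 779.28 + 0.66Y = Y
0.34Y = 779.28, so Y = 779.28/0.34 = 2292

Y = 2292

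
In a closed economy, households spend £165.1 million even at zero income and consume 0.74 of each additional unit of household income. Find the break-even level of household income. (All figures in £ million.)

At break-even, C = Y: 165.1 + 0.74Y = Y
0.26Y = 165.1, so Y = 165.1/0.26 = 635

Y = 635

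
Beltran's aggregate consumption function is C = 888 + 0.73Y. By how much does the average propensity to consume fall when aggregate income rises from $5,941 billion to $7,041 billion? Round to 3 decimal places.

ΔAPC = 0.023

At Y = 5941: C = 888 + 0.73(5941) = 5224.93, APC = 5224.93/5941 = 0.8795
At Y = 7041: C = 6027.93, APC = 6027.93/7041 = 0.8561
Fall in APC = 0.8795 − 0.8561 = 0.0234 ≈ 0.023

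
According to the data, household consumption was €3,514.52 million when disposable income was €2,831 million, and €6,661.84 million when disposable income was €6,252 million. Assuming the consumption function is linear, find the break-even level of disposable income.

Y = 11375

MPC = (6661.84 − 3514.52)/(6252 − 2831) = 3147.32/3421 = 0.92
a = 3514.52 − 0.92(2831) = 3514.52 − 2604.52 = 910
Break-even: Y = a/(1−MPC) = 910/0.08 = 11375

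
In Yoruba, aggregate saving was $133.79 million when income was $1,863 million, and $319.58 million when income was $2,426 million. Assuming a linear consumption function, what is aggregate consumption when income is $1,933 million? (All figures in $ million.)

MPS = ΔS/ΔY = (319.58 − 133.79)/(2426 − 1863) = 185.79/563 = 0.33
MPC = 1 − MPS = 0.67
Autonomous saving = 133.79 − 0.33(1863) = -481, so a = 481
C = 481 + 0.67(1933) = 481 + 1295.11 = 1776.11

C = 1776.11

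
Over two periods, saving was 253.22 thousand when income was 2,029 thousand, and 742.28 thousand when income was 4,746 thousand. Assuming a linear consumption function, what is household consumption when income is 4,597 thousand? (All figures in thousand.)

MPS = ΔS/ΔY = (742.28 − 253.22)/(4746 − 2029) = 489.06/2717 = 0.18
MPC = 1 − MPS = 0.82
Autonomous saving = 253.22 − 0.18(2029) = -112, so a = 112
C = 112 + 0.82(4597) = 112 + 3769.54 = 3881.54

C = 3881.54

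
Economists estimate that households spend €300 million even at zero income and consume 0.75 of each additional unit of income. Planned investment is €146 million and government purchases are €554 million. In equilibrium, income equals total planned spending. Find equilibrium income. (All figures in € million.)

Y = C + I + G = 300 + 0.75Y + 146 + 554
Y − 0.75Y = 1000
0.25Y = 1000, so Y = 1000/0.25 = 4000

Y = 4000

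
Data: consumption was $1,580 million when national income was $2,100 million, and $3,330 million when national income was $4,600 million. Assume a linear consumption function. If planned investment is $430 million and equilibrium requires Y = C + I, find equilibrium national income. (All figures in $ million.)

Y = 1800

MPC = (3330 − 1580)/(4600 − 2100) = 1750/2500 = 0.7
a = 1580 − 0.7(2100) = 110
Equilibrium: Y = 110 + 0.7Y + 430
0.3Y = 540, so Y = 540/0.3 = 1800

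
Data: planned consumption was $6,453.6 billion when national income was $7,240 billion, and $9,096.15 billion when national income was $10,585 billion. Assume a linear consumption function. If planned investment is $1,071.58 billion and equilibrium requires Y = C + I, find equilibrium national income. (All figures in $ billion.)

Y = 8598

MPC = (9096.15 − 6453.6)/(10585 − 7240) = 2642.55/3345 = 0.79
a = 6453.6 − 0.79(7240) = 734
Equilibrium: Y = 734 + 0.79Y + 1071.58
0.21Y = 1805.58, so Y = 1805.58/0.21 = 8598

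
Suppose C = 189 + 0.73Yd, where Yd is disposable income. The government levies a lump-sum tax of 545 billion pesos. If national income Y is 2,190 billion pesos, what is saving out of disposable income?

S = 255.15

Yd = Y − T = 2190 − 545 = 1645
C = 189 + 0.73(1645) = 189 + 1200.85 = 1389.85
S = Yd − C = 1645 − 1389.85 = 255.15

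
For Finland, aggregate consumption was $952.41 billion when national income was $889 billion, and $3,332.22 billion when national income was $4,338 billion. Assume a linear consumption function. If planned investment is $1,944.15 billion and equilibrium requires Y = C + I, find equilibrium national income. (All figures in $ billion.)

MPC = (3332.22 − 952.41)/(4338 − 889) = 2379.81/3449 = 0.69
a = 952.41 − 0.69(889) = 339
Equilibrium: Y = 339 + 0.69Y + 1944.15
0.31Y = 2283.15, so Y = 2283.15/0.31 = 7365

Y = 7365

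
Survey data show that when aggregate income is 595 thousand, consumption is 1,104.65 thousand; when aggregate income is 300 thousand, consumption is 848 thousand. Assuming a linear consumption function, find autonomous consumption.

a = 587

MPC = ΔC/ΔY = (1104.65 − 848)/(595 − 300) = 256.65/295 = 0.87
a = C − MPC·Y = 848 − 0.87(300) = 848 − 261 = 587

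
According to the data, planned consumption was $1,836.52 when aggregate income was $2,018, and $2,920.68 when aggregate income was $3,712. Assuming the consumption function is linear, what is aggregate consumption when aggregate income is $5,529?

MPC = (2920.68 − 1836.52)/(3712 − 2018) = 1084.16/1694 = 0.64
a = 1836.52 − 0.64(2018) = 1836.52 − 1291.52 = 545
C = 545 + 0.64(5529) = 545 + 3538.56 = 4083.56

C = 4083.56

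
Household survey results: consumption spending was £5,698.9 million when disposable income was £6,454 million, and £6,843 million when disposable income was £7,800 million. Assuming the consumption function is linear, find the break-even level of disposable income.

MPC = (6843 − 5698.9)/(7800 − 6454) = 1144.1/1346 = 0.85
a = 5698.9 − 0.85(6454) = 5698.9 − 5485.9 = 213
Break-even: Y = a/(1−MPC) = 213/0.15 = 1420

Y = 1420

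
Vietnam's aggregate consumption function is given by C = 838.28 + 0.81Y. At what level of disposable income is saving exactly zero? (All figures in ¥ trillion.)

At break-even, C = Y: 838.28 + 0.81Y = Y
0.19Y = 838.28, so Y = 838.28/0.19 = 4412

Y = 4412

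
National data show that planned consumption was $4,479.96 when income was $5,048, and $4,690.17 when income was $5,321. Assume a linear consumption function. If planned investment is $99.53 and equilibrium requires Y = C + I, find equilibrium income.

MPC = (4690.17 − 4479.96)/(5321 − 5048) = 210.21/273 = 0.77
a = 4479.96 − 0.77(5048) = 593
Equilibrium: Y = 593 + 0.77Y + 99.53
0.23Y = 692.53, so Y = 692.53/0.23 = 3011

Y = 3011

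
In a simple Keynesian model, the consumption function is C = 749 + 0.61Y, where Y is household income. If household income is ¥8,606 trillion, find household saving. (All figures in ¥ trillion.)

S = 2607.34

C = 749 + 0.61(8606) = 749 + 5249.66 = 5998.66
S = Y − C = 8606 − 5998.66 = 2607.34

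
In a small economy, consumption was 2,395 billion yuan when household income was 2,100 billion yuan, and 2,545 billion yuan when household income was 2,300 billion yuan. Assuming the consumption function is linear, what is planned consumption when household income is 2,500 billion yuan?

C = 2695

MPC = (2545 − 2395)/(2300 − 2100) = 150/200 = 0.75
a = 2395 − 0.75(2100) = 2395 − 1575 = 820
C = 820 + 0.75(2500) = 820 + 1875 = 2695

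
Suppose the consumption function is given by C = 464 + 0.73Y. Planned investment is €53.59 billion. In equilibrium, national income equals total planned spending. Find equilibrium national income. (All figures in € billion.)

Y = C + I = 464 + 0.73Y + 53.59
Y − 0.73Y = 517.59
0.27Y = 517.59, so Y = 517.59/0.27 = 1917

Y = 1917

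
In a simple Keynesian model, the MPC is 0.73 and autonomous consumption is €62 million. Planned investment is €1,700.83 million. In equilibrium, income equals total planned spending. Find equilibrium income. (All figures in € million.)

Y = 6529

Y = C + I = 62 + 0.73Y + 1700.83
Y − 0.73Y = 1762.83
0.27Y = 1762.83, so Y = 1762.83/0.27 = 6529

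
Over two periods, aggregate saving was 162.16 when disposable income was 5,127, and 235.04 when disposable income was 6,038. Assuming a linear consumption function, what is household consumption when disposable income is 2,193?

MPS = ΔS/ΔY = (235.04 − 162.16)/(6038 − 5127) = 72.88/911 = 0.08
MPC = 1 − MPS = 0.92
Autonomous saving = 162.16 − 0.08(5127) = -248, so a = 248
C = 248 + 0.92(2193) = 248 + 2017.56 = 2265.56

C = 2265.56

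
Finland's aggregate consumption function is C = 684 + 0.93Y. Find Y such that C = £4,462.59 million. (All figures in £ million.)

684 + 0.93Y = 4462.59
0.93Y = 3778.59, so Y = 3778.59/0.93 = 4063

Y = 4063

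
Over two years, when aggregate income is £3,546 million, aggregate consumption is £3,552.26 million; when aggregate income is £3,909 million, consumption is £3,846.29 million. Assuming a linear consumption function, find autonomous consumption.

MPC = ΔC/ΔY = (3846.29 − 3552.26)/(3909 − 3546) = 294.03/363 = 0.81
a = C − MPC·Y = 3552.26 − 0.81(3546) = 3552.26 − 2872.26 = 680

a = 680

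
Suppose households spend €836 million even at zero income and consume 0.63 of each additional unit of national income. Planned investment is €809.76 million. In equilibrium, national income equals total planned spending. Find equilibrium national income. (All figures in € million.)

Y = 4448

Y = C + I = 836 + 0.63Y + 809.76
Y − 0.63Y = 1645.76
0.37Y = 1645.76, so Y = 1645.76/0.37 = 4448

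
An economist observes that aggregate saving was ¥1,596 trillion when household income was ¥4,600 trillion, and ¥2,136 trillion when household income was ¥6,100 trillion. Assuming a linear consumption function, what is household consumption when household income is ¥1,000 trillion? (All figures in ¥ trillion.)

MPS = ΔS/ΔY = (2136 − 1596)/(6100 − 4600) = 540/1500 = 0.36
MPC = 1 − MPS = 0.64
Autonomous saving = 1596 − 0.36(4600) = -60, so a = 60
C = 60 + 0.64(1000) = 60 + 640 = 700

C = 700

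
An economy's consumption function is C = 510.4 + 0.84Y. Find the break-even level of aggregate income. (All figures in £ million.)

At break-even, C = Y: 510.4 + 0.84Y = Y
0.16Y = 510.4, so Y = 510.4/0.16 = 3190

Y = 3190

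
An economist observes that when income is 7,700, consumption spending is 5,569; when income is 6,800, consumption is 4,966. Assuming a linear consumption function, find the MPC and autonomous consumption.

MPC = 0.67; a = 410

MPC = ΔC/ΔY = (5569 − 4966)/(7700 − 6800) = 603/900 = 0.67
a = C − MPC·Y = 4966 − 0.67(6800) = 4966 − 4556 = 410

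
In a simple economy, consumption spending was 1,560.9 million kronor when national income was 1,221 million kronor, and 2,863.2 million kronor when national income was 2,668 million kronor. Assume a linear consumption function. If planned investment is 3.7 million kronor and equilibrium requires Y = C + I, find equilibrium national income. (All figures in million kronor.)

MPC = (2863.2 − 1560.9)/(2668 − 1221) = 1302.3/1447 = 0.9
a = 1560.9 − 0.9(1221) = 462
Equilibrium: Y = 462 + 0.9Y + 3.7
0.1Y = 465.7, so Y = 465.7/0.1 = 4657

Y = 4657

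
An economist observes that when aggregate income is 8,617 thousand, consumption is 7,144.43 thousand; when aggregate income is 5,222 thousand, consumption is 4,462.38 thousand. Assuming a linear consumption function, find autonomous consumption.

MPC = ΔC/ΔY = (7144.43 − 4462.38)/(8617 − 5222) = 2682.05/3395 = 0.79
a = C − MPC·Y = 4462.38 − 0.79(5222) = 4462.38 − 4125.38 = 337

a = 337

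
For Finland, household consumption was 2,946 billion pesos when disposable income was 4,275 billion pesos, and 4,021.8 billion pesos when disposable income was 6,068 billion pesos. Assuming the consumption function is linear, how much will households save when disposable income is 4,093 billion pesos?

S = 1256.2

MPC = (4021.8 − 2946)/(6068 − 4275) = 1075.8/1793 = 0.6
a = 2946 − 0.6(4275) = 2946 − 2565 = 381
C = 381 + 0.6(4093) = 2836.8
S = 4093 − 2836.8 = 1256.2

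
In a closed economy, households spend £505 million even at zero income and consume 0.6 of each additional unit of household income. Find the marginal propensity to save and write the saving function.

MPS = 0.4; S = -505 + 0.4Y

MPS = 1 − MPC = 1 − 0.6 = 0.4
S = Y − C = -505 + 0.4Y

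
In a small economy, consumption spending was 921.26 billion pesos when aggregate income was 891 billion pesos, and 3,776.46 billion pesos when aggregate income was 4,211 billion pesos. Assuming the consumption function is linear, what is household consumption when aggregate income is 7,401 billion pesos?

MPC = (3776.46 − 921.26)/(4211 − 891) = 2855.2/3320 = 0.86
a = 921.26 − 0.86(891) = 921.26 − 766.26 = 155
C = 155 + 0.86(7401) = 155 + 6364.86 = 6519.86

C = 6519.86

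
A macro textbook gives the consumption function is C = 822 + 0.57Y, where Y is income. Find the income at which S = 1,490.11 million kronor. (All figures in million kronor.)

S = Y − C = -822 + 0.43Y
-822 + 0.43Y = 1490.11, so 0.43Y = 2312.11 and Y = 5377

Y = 5377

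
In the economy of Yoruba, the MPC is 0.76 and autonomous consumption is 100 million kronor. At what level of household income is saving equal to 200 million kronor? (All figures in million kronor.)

Y = 1250

S = Y − C = -100 + 0.24Y
-100 + 0.24Y = 200, so 0.24Y = 300 and Y = 1250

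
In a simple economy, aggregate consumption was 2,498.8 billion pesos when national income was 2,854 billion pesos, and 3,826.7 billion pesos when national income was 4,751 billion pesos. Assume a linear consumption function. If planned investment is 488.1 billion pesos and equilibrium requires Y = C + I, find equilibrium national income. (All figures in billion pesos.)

Y = 3297

MPC = (3826.7 − 2498.8)/(4751 − 2854) = 1327.9/1897 = 0.7
a = 2498.8 − 0.7(2854) = 501
Equilibrium: Y = 501 + 0.7Y + 488.1
0.3Y = 989.1, so Y = 989.1/0.3 = 3297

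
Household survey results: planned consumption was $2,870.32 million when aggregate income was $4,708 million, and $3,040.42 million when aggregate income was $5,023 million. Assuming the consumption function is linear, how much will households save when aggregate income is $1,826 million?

MPC = (3040.42 − 2870.32)/(5023 − 4708) = 170.1/315 = 0.54
a = 2870.32 − 0.54(4708) = 2870.32 − 2542.32 = 328
C = 328 + 0.54(1826) = 1314.04
S = 1826 − 1314.04 = 511.96

S = 511.96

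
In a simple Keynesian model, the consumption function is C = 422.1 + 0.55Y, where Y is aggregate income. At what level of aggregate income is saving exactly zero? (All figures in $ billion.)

Y = 938

At break-even, C = Y: 422.1 + 0.55Y = Y
0.45Y = 422.1, so Y = 422.1/0.45 = 938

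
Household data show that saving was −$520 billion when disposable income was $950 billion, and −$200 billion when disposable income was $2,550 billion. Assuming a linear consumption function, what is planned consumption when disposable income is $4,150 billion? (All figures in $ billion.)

MPS = ΔS/ΔY = (-200 − (-520))/(2550 − 950) = 320/1600 = 0.2
MPC = 1 − MPS = 0.8
Autonomous saving = -520 − 0.2(950) = -710, so a = 710
C = 710 + 0.8(4150) = 710 + 3320 = 4030

C = 4030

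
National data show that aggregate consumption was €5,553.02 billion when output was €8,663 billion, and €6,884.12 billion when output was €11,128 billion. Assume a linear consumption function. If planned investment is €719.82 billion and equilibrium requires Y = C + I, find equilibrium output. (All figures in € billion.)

MPC = (6884.12 − 5553.02)/(11128 − 8663) = 1331.1/2465 = 0.54
a = 5553.02 − 0.54(8663) = 875
Equilibrium: Y = 875 + 0.54Y + 719.82
0.46Y = 1594.82, so Y = 1594.82/0.46 = 3467

Y = 3467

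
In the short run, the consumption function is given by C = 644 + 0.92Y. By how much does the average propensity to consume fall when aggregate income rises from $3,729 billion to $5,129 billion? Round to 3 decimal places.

At Y = 3729: C = 644 + 0.92(3729) = 4074.68, APC = 4074.68/3729 = 1.0927
At Y = 5129: C = 5362.68, APC = 5362.68/5129 = 1.0456
Fall in APC = 1.0927 − 1.0456 = 0.0471 ≈ 0.047

ΔAPC = 0.047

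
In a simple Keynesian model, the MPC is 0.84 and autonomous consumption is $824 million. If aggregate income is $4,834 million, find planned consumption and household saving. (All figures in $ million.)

C = 4884.56; S = -50.56

C = 824 + 0.84(4834) = 824 + 4060.56 = 4884.56
S = Y − C = 4834 − 4884.56 = -50.56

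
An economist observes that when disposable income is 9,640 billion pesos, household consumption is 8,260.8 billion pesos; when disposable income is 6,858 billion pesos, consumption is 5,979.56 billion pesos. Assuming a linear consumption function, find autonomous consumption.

MPC = ΔC/ΔY = (8260.8 − 5979.56)/(9640 − 6858) = 2281.24/2782 = 0.82
a = C − MPC·Y = 5979.56 − 0.82(6858) = 5979.56 − 5623.56 = 356

a = 356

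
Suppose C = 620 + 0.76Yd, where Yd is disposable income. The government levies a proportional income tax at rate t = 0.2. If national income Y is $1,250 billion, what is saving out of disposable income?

Yd = (1 − 0.2)(1250) = 0.8(1250) = 1000
C = 620 + 0.76(1000) = 620 + 760 = 1380
S = Yd − C = 1000 − 1380 = -380

S = -380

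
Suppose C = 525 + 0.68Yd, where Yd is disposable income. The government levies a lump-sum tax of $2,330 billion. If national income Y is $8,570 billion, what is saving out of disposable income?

S = 1471.8

Yd = Y − T = 8570 − 2330 = 6240
C = 525 + 0.68(6240) = 525 + 4243.2 = 4768.2
S = Yd − C = 6240 − 4768.2 = 1471.8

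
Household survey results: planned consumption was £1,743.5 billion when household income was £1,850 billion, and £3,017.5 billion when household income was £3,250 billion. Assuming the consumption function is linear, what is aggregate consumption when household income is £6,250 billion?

MPC = (3017.5 − 1743.5)/(3250 − 1850) = 1274/1400 = 0.91
a = 1743.5 − 0.91(1850) = 1743.5 − 1683.5 = 60
C = 60 + 0.91(6250) = 60 + 5687.5 = 5747.5

C = 5747.5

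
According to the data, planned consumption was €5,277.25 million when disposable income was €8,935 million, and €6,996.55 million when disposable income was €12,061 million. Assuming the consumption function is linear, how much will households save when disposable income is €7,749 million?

MPC = (6996.55 − 5277.25)/(12061 − 8935) = 1719.3/3126 = 0.55
a = 5277.25 − 0.55(8935) = 5277.25 − 4914.25 = 363
C = 363 + 0.55(7749) = 4624.95
S = 7749 − 4624.95 = 3124.05

S = 3124.05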